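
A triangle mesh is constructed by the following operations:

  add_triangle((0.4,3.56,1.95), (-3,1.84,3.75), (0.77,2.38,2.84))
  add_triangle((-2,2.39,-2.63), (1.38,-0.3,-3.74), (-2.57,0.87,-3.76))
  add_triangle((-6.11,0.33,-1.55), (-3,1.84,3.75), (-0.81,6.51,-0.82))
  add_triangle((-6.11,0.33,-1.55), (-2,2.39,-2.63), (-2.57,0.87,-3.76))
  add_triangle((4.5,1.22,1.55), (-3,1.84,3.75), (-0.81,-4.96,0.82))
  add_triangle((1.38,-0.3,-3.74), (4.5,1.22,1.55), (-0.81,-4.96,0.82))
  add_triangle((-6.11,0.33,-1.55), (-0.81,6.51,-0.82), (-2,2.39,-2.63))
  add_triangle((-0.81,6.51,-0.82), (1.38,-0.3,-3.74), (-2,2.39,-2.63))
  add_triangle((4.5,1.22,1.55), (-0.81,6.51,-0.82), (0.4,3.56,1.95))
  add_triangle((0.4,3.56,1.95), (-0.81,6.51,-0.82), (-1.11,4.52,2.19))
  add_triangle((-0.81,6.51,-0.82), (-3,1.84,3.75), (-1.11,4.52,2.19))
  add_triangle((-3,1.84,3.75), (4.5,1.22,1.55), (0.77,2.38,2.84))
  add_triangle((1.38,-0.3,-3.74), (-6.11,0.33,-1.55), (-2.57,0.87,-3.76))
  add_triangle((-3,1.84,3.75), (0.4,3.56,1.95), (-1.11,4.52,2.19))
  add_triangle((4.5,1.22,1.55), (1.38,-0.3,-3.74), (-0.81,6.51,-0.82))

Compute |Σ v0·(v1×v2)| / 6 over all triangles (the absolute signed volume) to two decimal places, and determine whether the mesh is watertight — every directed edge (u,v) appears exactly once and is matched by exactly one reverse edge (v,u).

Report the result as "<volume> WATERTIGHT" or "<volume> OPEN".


Per-triangle v0·(v1×v2)/6:
  t1: +3.7409
  t2: +4.2467
  t3: +30.7544
  t4: +5.6420
  t5: +19.1932
  t6: +15.5424
  t7: +12.5491
  t8: +10.3717
  t9: +10.5471
  t10: +3.9487
  t11: +5.9305
  t12: +2.6655
  t13: +3.7591
  t14: +3.1761
  t15: +21.5492
Σ = +153.6165 → |volume| = 153.62

Directed edges: 45 total; 7 unmatched, e.g. (0.77,2.38,2.84)→(0.4,3.56,1.95) → open.

153.62 OPEN


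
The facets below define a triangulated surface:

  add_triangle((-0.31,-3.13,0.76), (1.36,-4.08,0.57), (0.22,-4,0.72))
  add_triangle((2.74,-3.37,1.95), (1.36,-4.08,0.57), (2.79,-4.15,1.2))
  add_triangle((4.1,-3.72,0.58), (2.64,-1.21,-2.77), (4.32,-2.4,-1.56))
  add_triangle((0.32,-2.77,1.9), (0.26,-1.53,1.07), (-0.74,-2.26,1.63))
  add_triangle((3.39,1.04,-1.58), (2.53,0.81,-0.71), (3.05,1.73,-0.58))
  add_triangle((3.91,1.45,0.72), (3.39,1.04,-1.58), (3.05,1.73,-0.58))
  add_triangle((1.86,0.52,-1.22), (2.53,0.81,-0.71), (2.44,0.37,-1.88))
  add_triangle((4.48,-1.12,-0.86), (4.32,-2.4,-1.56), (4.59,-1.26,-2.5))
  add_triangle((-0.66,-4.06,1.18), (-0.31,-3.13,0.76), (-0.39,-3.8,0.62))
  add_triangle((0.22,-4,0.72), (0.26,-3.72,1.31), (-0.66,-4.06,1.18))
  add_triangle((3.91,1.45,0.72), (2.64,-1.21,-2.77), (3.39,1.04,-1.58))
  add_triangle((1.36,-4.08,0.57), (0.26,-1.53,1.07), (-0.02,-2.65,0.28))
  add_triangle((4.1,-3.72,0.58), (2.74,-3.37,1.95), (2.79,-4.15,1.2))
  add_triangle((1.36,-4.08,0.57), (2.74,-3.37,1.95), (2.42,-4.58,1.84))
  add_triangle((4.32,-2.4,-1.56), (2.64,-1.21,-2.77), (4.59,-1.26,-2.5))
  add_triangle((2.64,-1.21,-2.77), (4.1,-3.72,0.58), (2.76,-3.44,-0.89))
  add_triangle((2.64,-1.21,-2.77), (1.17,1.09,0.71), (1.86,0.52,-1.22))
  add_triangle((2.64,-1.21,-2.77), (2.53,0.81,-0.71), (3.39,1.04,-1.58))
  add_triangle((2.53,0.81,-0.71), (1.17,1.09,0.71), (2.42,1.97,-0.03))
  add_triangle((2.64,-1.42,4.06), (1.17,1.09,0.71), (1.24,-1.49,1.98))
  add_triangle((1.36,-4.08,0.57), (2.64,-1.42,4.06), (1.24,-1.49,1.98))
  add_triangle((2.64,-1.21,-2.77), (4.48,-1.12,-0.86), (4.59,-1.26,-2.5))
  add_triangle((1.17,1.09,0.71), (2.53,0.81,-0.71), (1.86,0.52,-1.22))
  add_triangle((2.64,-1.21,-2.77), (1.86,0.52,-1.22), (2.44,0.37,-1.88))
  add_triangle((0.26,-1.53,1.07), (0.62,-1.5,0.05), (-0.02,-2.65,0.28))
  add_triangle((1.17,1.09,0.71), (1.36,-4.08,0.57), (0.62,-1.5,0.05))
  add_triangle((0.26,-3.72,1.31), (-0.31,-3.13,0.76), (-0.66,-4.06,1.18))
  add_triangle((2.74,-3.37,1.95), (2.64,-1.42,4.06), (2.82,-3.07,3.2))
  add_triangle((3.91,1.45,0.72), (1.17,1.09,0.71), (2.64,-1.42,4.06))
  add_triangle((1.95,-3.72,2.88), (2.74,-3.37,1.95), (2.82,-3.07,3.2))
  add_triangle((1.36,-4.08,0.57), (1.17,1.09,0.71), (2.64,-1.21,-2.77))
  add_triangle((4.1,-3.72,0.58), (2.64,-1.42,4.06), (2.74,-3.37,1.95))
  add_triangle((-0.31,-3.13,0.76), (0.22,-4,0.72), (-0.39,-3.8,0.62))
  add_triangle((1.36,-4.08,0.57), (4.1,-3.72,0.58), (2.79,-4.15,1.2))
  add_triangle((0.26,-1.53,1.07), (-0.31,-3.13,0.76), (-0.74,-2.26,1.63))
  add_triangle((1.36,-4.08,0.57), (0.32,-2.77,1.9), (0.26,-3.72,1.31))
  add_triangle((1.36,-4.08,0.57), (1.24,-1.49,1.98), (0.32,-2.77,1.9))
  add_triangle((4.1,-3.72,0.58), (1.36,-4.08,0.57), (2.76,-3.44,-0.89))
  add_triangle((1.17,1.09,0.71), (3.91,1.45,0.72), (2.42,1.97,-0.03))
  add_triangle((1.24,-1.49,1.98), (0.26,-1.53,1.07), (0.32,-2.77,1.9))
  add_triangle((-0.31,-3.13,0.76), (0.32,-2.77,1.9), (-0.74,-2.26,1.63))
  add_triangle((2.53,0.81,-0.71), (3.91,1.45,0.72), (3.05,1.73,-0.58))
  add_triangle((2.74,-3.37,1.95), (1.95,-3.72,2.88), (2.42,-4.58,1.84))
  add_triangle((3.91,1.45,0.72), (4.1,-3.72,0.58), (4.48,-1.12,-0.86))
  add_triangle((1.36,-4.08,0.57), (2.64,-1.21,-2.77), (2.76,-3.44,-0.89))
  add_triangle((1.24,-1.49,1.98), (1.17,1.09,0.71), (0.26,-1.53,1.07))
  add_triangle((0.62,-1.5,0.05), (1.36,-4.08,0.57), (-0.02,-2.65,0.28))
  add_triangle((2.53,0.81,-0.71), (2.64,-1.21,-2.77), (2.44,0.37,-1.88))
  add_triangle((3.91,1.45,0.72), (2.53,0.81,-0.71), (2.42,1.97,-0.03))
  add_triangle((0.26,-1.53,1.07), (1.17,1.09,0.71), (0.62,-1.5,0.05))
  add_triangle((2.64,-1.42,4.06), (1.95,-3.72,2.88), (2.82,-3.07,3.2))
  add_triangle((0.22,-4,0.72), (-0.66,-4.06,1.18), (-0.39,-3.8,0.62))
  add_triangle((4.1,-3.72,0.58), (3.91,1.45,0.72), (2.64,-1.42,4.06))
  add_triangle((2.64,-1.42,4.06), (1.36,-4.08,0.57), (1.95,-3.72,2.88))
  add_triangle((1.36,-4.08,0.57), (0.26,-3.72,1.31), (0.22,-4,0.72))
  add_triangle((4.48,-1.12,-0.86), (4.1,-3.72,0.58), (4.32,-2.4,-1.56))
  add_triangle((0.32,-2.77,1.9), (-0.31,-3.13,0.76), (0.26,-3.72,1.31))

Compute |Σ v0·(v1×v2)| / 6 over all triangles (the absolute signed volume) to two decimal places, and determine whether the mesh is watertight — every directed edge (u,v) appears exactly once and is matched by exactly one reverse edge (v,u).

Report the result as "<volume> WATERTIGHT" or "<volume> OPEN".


46.43 OPEN

Per-triangle v0·(v1×v2)/6:
  t1: -0.0960
  t2: +0.7331
  t3: +1.5056
  t4: +0.0126
  t5: -0.1945
  t6: +1.0219
  t7: +0.0830
  t8: +1.5342
  t9: -0.0421
  t10: +0.3937
  t11: +2.6836
  t12: +0.5413
  t13: +1.2416
  t14: +0.4208
  t15: +1.5316
  t16: +3.0473
  t17: -0.6466
  t18: -0.5060
  t19: -0.3275
  t20: -0.3392
  t21: +0.6586
  t22: -0.4747
  t23: +0.1775
  t24: -0.0684
  t25: -0.2663
  t26: +0.2367
  t27: -0.1184
  t28: +0.5986
  t29: +2.3012
  t30: +0.9916
  t31: -4.3759
  t32: +3.2681
  t33: -0.0991
  t34: +1.1485
  t35: -0.4202
  t36: +0.6840
  t37: +1.4917
  t38: +2.7317
  t39: +0.5490
  t40: -0.0267
  t41: +0.6657
  t42: -0.5543
  t43: +1.0217
  t44: +5.4370
  t45: +1.1398
  t46: +0.0463
  t47: +0.1054
  t48: +0.6840
  t49: +0.8616
  t50: -0.4823
  t51: +1.2549
  t52: +0.2171
  t53: +12.4784
  t54: -1.6131
  t55: +0.4909
  t56: +2.8178
  t57: +0.2763
Σ = +46.4330 → |volume| = 46.43

Directed edges: 171 total; 9 unmatched, e.g. (-0.31,-3.13,0.76)→(1.36,-4.08,0.57) → open.


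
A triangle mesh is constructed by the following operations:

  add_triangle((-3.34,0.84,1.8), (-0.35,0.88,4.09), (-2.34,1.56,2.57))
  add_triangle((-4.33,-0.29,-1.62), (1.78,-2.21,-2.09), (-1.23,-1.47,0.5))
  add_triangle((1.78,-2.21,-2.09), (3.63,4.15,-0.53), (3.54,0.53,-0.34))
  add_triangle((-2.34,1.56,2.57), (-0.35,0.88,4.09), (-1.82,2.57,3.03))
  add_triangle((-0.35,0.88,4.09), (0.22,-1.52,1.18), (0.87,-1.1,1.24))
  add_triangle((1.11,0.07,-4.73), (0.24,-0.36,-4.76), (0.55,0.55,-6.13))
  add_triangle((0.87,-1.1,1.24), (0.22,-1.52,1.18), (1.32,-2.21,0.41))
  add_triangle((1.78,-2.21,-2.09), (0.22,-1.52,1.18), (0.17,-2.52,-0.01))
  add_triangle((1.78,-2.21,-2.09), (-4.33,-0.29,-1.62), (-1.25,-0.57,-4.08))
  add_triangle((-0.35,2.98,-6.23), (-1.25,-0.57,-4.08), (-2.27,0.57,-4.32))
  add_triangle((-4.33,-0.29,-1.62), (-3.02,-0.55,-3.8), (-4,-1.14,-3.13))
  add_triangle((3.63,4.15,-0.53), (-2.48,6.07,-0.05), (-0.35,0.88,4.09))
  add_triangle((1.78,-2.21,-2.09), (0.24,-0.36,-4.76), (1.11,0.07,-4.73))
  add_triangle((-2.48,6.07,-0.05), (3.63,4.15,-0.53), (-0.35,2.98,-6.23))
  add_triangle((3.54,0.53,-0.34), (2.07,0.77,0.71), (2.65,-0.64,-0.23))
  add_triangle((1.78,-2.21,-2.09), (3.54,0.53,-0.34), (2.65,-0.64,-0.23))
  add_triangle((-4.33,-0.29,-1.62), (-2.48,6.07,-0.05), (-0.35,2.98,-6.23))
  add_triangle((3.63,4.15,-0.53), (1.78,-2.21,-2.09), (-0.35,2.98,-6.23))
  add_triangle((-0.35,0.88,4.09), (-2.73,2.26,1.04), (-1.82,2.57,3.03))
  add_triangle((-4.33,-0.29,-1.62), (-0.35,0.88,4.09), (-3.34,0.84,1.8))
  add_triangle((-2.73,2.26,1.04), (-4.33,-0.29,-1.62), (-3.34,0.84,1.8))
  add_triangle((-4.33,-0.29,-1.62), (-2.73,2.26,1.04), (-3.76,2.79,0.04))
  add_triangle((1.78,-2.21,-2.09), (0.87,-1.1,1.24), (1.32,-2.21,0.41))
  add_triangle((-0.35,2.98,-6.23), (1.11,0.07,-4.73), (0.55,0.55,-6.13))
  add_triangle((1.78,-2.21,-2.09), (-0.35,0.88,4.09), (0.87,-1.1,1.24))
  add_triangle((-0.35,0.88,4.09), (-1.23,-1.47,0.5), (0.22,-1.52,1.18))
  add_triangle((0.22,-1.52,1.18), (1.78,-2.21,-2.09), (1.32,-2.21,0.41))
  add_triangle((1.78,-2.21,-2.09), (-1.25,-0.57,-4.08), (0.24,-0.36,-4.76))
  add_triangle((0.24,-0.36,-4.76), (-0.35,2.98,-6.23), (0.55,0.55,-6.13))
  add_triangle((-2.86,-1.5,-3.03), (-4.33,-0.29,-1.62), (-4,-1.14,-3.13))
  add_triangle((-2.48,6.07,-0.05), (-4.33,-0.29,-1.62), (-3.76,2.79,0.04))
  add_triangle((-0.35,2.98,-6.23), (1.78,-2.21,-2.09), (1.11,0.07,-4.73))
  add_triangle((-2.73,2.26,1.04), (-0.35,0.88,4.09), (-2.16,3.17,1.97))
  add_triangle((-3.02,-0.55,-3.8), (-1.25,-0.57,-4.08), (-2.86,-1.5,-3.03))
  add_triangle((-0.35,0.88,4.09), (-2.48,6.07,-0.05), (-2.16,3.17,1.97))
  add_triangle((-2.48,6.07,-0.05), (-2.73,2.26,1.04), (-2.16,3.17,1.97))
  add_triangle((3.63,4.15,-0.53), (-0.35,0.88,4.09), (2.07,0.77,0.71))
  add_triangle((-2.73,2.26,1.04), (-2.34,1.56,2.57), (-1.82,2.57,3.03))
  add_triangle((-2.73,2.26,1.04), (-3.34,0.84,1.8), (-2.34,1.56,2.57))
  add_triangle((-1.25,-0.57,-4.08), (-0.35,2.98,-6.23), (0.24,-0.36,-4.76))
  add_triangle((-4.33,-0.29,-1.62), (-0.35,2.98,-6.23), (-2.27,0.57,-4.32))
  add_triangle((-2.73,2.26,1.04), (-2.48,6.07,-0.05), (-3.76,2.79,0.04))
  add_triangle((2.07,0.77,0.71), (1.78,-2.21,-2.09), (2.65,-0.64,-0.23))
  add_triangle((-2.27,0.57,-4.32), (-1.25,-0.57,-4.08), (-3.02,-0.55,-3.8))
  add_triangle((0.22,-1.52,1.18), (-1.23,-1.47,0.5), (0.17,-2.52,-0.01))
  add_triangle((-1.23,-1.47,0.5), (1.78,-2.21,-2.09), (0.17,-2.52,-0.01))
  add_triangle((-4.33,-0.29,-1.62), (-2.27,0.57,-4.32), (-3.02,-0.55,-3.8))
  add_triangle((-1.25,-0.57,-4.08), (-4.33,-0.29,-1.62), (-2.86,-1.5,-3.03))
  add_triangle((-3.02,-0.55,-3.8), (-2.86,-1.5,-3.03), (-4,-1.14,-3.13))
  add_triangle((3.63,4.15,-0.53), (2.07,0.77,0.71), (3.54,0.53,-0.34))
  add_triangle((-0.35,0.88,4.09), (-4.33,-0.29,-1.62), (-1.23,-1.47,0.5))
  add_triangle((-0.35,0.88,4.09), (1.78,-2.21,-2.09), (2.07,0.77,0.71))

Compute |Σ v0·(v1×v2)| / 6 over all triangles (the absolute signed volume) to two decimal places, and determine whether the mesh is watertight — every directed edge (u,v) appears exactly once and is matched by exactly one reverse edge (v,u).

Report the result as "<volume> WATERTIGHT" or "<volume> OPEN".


192.77 WATERTIGHT

Per-triangle v0·(v1×v2)/6:
  t1: +1.5328
  t2: +4.3738
  t3: +4.3484
  t4: +1.7006
  t5: +0.8813
  t6: +0.6191
  t7: +0.3329
  t8: +0.9151
  t9: +5.1049
  t10: +3.7219
  t11: +1.2706
  t12: +22.0795
  t13: +1.9870
  t14: +32.9979
  t15: +0.5626
  t16: +1.2097
  t17: +29.3508
  t18: +19.8738
  t19: -1.2868
  t20: +1.2518
  t21: +3.7938
  t22: +1.9746
  t23: +0.3716
  t24: +1.3667
  t25: +0.3205
  t26: +1.7808
  t27: +0.4813
  t28: +2.7170
  t29: +1.1937
  t30: +0.3089
  t31: +4.5839
  t32: -0.2654
  t33: +2.1797
  t34: +1.3336
  t35: +3.6041
  t36: +2.7221
  t37: +4.6851
  t38: +1.2131
  t39: +1.3797
  t40: +4.1234
  t41: +4.3447
  t42: +2.6909
  t43: -0.3861
  t44: +1.4932
  t45: +0.6871
  t46: +0.8154
  t47: +2.2623
  t48: -2.7232
  t49: +0.8201
  t50: +1.9830
  t51: +4.8529
  t52: +3.2305
Σ = +192.7664 → |volume| = 192.77

Directed edges: 156 total, each appears once with its reverse present → watertight.


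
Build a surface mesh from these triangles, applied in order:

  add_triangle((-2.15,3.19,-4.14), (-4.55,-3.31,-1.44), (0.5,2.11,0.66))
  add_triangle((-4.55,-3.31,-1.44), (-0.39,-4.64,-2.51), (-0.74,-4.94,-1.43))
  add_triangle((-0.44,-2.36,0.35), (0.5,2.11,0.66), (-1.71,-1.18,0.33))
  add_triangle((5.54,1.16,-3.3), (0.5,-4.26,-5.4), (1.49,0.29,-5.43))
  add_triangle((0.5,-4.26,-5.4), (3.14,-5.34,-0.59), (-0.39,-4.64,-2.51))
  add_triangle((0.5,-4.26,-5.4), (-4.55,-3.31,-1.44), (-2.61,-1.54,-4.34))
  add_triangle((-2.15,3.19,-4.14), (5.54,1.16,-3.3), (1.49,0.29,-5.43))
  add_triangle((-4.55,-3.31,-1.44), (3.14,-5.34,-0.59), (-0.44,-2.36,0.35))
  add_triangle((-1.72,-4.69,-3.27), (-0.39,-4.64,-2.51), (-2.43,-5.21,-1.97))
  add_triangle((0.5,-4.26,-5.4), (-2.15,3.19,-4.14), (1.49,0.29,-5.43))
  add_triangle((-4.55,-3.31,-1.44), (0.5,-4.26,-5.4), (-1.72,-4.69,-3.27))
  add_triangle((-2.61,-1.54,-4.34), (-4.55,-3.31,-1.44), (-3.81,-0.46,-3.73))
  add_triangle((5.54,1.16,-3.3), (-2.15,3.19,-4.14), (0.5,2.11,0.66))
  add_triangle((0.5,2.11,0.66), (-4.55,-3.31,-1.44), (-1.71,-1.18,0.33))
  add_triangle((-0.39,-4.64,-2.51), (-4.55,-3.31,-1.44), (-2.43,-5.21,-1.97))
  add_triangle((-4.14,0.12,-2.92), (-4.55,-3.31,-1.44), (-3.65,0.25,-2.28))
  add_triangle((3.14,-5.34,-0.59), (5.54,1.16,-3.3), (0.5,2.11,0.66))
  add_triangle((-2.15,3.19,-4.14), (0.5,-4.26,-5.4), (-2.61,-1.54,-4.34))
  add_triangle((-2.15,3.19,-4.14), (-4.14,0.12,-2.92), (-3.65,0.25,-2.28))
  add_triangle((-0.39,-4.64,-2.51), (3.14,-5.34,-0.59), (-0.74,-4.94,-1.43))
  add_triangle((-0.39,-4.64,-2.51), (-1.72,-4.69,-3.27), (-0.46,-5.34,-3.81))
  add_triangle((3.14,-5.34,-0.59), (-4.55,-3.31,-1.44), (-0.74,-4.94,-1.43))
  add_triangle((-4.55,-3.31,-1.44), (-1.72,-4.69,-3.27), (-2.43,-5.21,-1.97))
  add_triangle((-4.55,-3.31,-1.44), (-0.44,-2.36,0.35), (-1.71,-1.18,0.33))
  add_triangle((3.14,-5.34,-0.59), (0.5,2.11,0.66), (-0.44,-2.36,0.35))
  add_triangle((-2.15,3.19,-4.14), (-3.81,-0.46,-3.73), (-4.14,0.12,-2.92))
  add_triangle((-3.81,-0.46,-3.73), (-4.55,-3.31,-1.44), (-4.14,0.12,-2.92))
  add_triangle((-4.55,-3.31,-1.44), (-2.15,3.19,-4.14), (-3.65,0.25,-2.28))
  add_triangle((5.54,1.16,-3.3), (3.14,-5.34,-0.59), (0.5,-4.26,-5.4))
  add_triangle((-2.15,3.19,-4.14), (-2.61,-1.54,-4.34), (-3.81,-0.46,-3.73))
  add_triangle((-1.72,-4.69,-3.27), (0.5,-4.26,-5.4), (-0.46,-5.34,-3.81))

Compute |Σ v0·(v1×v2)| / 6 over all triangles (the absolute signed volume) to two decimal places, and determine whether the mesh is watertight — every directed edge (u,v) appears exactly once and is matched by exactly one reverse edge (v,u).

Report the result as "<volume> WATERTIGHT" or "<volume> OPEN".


195.23 OPEN

Per-triangle v0·(v1×v2)/6:
  t1: +6.3902
  t2: +4.0159
  t3: +0.5767
  t4: +18.2028
  t5: +10.1166
  t6: +13.8331
  t7: +15.3777
  t8: +5.2787
  t9: +1.9989
  t10: +16.1641
  t11: +4.9373
  t12: +5.4734
  t13: +13.2561
  t14: +1.1293
  t15: -2.2625
  t16: +0.8752
  t17: +7.6749
  t18: +13.2051
  t19: +0.8964
  t20: +4.0251
  t21: +0.9383
  t22: +1.6273
  t23: +3.9832
  t24: +1.3714
  t25: +1.6406
  t26: +3.2830
  t27: +3.1728
  t28: -3.5668
  t29: +33.4142
  t30: +5.4925
  t31: +2.7059
Σ = +195.2277 → |volume| = 195.23

Directed edges: 93 total; 3 unmatched, e.g. (-0.39,-4.64,-2.51)→(0.5,-4.26,-5.4) → open.


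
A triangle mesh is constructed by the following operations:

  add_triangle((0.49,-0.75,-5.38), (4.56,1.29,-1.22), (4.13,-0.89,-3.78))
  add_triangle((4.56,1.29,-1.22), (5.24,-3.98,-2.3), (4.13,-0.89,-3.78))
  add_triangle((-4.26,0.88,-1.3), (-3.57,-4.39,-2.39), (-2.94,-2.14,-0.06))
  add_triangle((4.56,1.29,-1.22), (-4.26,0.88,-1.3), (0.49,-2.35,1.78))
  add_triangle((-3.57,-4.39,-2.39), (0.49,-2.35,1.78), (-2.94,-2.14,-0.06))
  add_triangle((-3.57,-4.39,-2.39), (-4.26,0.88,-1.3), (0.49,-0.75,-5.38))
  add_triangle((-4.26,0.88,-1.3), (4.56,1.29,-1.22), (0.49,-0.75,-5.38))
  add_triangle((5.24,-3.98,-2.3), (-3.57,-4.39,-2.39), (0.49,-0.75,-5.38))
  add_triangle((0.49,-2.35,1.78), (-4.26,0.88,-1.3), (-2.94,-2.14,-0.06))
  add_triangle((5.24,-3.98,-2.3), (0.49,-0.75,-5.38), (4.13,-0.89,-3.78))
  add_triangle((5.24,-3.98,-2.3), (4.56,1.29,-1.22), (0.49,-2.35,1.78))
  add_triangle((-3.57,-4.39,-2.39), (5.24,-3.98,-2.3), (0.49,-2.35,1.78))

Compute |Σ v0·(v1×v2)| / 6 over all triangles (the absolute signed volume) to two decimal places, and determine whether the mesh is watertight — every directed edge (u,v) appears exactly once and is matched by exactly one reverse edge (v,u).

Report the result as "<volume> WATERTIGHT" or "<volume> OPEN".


Per-triangle v0·(v1×v2)/6:
  t1: +6.4045
  t2: +9.7003
  t3: +5.5846
  t4: -1.5859
  t5: +4.6269
  t6: +19.5312
  t7: +9.9656
  t8: +30.7274
  t9: +1.8437
  t10: +10.7842
  t11: +9.6323
  t12: +19.2084
Σ = +126.4233 → |volume| = 126.42

Directed edges: 36 total, each appears once with its reverse present → watertight.

126.42 WATERTIGHT


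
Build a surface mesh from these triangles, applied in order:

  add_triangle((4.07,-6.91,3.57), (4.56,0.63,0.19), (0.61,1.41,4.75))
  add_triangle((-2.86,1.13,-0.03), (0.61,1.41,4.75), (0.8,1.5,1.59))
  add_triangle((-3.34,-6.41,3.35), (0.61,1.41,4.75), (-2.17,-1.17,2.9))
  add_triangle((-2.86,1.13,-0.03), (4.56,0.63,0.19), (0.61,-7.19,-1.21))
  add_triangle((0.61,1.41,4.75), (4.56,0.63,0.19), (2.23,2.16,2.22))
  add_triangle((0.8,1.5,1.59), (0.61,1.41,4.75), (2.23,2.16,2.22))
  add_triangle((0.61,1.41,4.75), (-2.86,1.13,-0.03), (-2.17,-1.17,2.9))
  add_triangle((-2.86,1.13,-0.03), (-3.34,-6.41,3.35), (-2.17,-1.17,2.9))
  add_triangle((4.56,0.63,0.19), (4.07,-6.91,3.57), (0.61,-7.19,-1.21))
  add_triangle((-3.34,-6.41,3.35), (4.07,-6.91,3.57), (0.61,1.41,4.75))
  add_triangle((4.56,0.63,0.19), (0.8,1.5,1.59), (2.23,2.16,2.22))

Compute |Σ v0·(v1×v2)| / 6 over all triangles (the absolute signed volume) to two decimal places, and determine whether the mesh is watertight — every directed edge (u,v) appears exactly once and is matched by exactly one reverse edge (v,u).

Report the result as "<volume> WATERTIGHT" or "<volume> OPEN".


Per-triangle v0·(v1×v2)/6:
  t1: +30.2568
  t2: +2.8617
  t3: +8.8417
  t4: +0.9390
  t5: +4.5065
  t6: +0.8749
  t7: +6.8843
  t8: +7.4976
  t9: +25.8149
  t10: +44.9579
  t11: +0.0553
Σ = +133.4904 → |volume| = 133.49

Directed edges: 33 total; 7 unmatched, e.g. (0.8,1.5,1.59)→(-2.86,1.13,-0.03) → open.

133.49 OPEN


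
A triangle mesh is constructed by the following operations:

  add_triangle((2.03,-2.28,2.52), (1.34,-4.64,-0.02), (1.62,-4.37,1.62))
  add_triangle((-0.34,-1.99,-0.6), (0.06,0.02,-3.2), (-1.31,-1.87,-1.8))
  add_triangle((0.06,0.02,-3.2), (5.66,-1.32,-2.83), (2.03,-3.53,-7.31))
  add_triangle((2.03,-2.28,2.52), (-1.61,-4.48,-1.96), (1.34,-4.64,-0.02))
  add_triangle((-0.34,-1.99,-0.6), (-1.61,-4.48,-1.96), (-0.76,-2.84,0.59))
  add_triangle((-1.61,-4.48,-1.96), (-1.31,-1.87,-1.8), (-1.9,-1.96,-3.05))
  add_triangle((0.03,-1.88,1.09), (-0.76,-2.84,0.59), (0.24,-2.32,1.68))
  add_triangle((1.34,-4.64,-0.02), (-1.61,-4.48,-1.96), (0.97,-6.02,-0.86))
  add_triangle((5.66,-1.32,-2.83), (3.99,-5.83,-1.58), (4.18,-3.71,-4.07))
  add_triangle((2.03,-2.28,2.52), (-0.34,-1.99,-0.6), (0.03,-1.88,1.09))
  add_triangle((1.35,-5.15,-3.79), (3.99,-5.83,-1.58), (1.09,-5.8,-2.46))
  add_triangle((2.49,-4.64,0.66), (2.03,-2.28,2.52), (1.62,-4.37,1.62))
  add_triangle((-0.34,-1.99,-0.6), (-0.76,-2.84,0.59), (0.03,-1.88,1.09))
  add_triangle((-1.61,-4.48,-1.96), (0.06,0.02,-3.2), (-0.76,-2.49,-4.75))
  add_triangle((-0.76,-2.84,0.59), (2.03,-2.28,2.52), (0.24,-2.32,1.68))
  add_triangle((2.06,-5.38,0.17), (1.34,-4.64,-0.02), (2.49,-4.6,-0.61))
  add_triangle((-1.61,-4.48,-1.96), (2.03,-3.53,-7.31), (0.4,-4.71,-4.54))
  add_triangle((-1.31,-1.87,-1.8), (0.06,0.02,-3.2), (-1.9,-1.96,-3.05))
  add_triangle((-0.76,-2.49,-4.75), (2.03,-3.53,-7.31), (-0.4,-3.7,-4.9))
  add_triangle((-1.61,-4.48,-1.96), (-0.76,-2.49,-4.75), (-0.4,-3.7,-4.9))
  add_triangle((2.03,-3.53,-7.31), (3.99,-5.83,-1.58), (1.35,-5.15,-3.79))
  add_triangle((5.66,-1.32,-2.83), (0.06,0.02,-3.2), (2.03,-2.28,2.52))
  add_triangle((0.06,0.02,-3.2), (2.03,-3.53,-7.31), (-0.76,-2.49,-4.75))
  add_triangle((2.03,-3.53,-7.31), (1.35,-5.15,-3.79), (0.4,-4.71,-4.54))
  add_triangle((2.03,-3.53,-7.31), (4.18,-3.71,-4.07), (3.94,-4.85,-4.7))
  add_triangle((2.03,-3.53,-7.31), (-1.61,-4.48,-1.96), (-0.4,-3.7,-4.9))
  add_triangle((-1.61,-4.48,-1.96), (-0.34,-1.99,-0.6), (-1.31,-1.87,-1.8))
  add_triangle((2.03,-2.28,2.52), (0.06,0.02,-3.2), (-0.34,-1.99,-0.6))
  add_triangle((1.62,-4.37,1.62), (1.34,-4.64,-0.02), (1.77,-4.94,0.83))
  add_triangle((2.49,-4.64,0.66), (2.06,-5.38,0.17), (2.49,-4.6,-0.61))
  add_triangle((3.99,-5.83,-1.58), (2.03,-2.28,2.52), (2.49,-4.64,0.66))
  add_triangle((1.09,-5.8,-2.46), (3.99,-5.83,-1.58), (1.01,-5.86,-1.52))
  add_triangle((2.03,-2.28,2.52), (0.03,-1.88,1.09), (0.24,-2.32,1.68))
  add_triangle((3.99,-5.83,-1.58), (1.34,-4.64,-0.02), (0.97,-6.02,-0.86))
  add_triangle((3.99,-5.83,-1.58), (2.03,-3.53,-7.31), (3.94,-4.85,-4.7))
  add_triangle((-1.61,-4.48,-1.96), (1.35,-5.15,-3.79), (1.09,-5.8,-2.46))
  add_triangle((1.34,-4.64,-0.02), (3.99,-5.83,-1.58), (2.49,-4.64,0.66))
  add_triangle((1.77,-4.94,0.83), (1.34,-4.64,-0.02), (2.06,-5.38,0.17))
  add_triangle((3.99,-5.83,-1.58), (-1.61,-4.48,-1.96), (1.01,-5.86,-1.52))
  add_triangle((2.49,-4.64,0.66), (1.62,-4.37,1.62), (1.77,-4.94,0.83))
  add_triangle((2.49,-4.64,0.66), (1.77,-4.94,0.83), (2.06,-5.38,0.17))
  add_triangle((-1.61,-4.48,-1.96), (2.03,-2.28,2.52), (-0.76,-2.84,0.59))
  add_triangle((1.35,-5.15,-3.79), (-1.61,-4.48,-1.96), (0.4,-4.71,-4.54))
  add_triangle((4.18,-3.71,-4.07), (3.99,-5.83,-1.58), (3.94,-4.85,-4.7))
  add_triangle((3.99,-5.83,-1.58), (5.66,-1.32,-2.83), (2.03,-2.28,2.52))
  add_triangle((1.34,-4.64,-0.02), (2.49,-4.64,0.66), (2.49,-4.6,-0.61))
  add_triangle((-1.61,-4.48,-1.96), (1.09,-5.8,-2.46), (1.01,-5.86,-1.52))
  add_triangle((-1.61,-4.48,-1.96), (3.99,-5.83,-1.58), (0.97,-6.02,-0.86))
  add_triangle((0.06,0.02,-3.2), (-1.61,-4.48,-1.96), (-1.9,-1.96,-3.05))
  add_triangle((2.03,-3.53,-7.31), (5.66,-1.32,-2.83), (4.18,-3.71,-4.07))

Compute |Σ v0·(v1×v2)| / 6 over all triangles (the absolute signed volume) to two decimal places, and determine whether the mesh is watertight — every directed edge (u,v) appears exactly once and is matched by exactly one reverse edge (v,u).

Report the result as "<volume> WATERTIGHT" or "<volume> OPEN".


Per-triangle v0·(v1×v2)/6:
  t1: -1.0379
  t2: -1.0764
  t3: +9.3421
  t4: +3.6226
  t5: -0.4607
  t6: +0.1678
  t7: -0.0173
  t8: +0.7195
  t9: +10.2220
  t10: -0.9560
  t11: +4.8223
  t12: +1.8539
  t13: -0.3195
  t14: +0.1787
  t15: +0.6633
  t16: +0.4046
  t17: +2.9023
  t18: -0.5454
  t19: +2.9576
  t20: +2.2107
  t21: +12.5268
  t22: -5.2890
  t23: +4.1630
  t24: +4.3940
  t25: +3.9874
  t26: +4.0793
  t27: -0.1461
  t28: -2.6330
  t29: +0.1995
  t30: +0.8186
  t31: +2.9652
  t32: +2.7800
  t33: -0.1330
  t34: +2.4117
  t35: +5.1013
  t36: +3.8279
  t37: +2.5956
  t38: +0.2820
  t39: -2.4841
  t40: +0.6088
  t41: +0.4870
  t42: +3.2142
  t43: +3.5241
  t44: +3.5498
  t45: +15.6309
  t46: -1.1357
  t47: +2.2936
  t48: +5.7883
  t49: +2.9510
  t50: +10.5331
Σ = +122.5466 → |volume| = 122.55

Directed edges: 150 total, each appears once with its reverse present → watertight.

122.55 WATERTIGHT


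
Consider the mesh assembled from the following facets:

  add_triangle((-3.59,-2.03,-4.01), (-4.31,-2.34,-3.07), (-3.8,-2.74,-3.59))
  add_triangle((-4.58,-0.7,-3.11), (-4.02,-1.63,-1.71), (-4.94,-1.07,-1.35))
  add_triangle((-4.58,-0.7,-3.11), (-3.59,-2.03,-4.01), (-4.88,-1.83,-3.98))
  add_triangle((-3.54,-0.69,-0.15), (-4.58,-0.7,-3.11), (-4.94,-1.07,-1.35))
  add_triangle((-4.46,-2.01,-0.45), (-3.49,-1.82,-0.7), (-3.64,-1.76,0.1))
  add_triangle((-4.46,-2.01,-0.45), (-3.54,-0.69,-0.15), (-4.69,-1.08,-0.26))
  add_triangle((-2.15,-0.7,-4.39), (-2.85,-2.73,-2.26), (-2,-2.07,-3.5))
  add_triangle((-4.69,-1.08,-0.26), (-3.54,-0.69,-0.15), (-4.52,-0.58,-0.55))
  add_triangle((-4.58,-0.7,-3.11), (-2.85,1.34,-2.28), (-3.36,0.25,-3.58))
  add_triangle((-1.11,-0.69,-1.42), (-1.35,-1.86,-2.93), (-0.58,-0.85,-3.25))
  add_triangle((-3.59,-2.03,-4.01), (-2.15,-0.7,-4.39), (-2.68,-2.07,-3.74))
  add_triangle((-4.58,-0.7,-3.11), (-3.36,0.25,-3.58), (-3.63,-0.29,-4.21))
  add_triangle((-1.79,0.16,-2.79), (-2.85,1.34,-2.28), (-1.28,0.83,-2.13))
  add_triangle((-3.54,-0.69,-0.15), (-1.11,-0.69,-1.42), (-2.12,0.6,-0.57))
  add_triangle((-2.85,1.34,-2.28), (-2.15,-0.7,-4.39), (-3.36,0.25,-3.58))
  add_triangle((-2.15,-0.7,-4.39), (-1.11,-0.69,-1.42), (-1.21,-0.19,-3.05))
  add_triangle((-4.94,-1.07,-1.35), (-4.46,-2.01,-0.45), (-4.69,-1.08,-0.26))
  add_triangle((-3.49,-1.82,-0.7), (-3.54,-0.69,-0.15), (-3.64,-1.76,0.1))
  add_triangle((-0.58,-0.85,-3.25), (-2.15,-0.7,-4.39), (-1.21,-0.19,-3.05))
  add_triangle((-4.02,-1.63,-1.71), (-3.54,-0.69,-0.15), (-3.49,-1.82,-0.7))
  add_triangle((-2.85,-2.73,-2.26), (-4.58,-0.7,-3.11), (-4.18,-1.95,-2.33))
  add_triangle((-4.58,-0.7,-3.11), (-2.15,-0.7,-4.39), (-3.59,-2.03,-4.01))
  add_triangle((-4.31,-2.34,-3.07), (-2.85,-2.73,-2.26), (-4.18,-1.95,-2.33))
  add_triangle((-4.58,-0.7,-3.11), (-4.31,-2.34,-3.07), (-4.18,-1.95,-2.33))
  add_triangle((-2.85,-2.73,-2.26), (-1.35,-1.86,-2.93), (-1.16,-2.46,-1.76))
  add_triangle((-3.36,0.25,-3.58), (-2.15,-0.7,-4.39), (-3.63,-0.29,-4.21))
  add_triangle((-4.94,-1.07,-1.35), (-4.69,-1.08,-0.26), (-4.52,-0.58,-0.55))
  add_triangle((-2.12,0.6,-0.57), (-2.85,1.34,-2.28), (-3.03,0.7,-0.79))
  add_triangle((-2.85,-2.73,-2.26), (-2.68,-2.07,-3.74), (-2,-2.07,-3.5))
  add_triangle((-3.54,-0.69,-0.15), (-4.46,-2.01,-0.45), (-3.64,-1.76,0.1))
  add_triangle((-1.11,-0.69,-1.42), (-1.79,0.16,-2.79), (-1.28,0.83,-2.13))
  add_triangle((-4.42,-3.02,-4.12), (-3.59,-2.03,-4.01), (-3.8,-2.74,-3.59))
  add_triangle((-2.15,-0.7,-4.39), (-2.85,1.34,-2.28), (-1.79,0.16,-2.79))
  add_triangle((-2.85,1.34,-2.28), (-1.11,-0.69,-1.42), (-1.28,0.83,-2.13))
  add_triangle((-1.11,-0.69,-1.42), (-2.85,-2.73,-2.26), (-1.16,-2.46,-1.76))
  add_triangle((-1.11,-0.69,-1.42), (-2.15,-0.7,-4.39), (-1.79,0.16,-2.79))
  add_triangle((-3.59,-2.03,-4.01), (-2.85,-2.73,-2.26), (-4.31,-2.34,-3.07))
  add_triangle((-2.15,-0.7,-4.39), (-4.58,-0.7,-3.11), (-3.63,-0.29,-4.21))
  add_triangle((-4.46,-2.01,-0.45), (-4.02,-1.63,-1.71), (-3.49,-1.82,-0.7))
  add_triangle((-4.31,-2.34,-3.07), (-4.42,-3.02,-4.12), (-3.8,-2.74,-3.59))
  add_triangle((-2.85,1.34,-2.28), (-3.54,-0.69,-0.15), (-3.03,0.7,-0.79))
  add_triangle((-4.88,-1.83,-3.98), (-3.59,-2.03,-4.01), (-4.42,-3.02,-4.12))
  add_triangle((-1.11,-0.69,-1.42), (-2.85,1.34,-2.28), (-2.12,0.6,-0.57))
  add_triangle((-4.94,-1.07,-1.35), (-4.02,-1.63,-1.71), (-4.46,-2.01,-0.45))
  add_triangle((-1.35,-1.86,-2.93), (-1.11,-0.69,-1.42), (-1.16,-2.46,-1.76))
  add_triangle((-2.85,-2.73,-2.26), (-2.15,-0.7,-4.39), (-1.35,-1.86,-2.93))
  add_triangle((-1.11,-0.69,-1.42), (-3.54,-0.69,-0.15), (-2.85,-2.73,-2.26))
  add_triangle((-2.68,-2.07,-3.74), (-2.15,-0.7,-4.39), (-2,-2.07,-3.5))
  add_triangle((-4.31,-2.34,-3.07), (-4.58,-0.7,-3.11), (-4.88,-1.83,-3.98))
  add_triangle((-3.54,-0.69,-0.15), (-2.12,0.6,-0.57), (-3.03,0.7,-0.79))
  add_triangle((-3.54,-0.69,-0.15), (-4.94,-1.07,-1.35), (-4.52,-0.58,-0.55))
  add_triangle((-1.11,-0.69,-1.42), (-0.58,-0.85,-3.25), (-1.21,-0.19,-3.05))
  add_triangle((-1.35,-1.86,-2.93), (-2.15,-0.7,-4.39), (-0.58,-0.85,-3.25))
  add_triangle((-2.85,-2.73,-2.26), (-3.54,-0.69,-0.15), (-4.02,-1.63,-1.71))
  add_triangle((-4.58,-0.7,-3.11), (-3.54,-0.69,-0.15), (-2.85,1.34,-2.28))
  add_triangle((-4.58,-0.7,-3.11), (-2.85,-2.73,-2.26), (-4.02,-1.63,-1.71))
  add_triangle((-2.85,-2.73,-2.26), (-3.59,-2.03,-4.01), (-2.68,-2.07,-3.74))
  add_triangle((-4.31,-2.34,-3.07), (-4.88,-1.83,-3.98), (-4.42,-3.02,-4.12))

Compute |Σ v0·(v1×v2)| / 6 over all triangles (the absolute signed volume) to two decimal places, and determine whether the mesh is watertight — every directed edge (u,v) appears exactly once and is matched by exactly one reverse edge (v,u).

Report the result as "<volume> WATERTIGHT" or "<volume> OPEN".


22.51 WATERTIGHT

Per-triangle v0·(v1×v2)/6:
  t1: -0.6551
  t2: +1.3087
  t3: +0.5477
  t4: +0.3140
  t5: +0.1168
  t6: +0.0157
  t7: -1.4327
  t8: +0.0460
  t9: +1.5589
  t10: -0.3647
  t11: +0.8902
  t12: +0.7546
  t13: +0.5053
  t14: -0.9549
  t15: +0.9616
  t16: -0.0064
  t17: +0.8376
  t18: -0.5132
  t19: +0.2882
  t20: -0.7596
  t21: -1.2154
  t22: +2.8674
  t23: +0.4972
  t24: +0.7959
  t25: +0.9652
  t26: +0.4936
  t27: +0.3718
  t28: +0.0796
  t29: +0.5703
  t30: +0.3329
  t31: -0.0344
  t32: +0.0851
  t33: +0.2391
  t34: -0.6943
  t35: -0.4948
  t36: -0.3271
  t37: +1.2209
  t38: +1.0870
  t39: +0.2866
  t40: +0.0789
  t41: +0.9042
  t42: +0.9126
  t43: -0.7484
  t44: +1.0062
  t45: -0.3349
  t46: +1.9237
  t47: -1.1636
  t48: +0.6302
  t49: +0.7365
  t50: +0.0299
  t51: -0.2252
  t52: -0.3968
  t53: +1.0103
  t54: +0.9070
  t55: +3.0155
  t56: +2.0377
  t57: +0.8059
  t58: +0.7965
Σ = +22.5115 → |volume| = 22.51

Directed edges: 174 total, each appears once with its reverse present → watertight.


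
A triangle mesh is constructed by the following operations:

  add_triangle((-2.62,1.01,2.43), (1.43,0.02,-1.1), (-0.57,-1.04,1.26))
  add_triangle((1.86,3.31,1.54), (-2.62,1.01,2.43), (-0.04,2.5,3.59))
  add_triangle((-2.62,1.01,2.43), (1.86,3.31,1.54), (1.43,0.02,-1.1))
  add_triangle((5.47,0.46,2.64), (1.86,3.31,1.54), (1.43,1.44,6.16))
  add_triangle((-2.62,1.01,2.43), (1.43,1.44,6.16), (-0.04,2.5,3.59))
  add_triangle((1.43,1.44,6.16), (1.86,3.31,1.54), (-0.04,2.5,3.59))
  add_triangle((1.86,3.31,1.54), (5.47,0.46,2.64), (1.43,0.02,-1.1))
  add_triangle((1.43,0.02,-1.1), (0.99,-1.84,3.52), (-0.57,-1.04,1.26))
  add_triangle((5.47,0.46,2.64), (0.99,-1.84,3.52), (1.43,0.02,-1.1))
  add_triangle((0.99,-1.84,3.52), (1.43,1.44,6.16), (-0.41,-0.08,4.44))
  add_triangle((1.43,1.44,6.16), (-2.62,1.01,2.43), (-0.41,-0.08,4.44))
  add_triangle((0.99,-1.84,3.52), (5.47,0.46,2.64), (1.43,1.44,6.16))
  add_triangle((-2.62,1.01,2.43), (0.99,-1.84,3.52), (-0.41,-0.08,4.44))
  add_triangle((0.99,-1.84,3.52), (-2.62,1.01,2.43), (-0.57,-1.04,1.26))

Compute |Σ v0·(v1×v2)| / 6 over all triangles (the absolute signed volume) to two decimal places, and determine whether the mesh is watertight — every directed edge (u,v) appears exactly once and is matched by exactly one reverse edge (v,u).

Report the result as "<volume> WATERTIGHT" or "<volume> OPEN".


Per-triangle v0·(v1×v2)/6:
  t1: -0.3069
  t2: +2.7052
  t3: +0.4165
  t4: +14.9531
  t5: +5.0328
  t6: +5.2071
  t7: +5.0880
  t8: +0.6901
  t9: +3.4169
  t10: +4.1371
  t11: +4.3082
  t12: +13.2509
  t13: +2.1240
  t14: +1.9757
Σ = +62.9987 → |volume| = 63.00

Directed edges: 42 total, each appears once with its reverse present → watertight.

63.00 WATERTIGHT


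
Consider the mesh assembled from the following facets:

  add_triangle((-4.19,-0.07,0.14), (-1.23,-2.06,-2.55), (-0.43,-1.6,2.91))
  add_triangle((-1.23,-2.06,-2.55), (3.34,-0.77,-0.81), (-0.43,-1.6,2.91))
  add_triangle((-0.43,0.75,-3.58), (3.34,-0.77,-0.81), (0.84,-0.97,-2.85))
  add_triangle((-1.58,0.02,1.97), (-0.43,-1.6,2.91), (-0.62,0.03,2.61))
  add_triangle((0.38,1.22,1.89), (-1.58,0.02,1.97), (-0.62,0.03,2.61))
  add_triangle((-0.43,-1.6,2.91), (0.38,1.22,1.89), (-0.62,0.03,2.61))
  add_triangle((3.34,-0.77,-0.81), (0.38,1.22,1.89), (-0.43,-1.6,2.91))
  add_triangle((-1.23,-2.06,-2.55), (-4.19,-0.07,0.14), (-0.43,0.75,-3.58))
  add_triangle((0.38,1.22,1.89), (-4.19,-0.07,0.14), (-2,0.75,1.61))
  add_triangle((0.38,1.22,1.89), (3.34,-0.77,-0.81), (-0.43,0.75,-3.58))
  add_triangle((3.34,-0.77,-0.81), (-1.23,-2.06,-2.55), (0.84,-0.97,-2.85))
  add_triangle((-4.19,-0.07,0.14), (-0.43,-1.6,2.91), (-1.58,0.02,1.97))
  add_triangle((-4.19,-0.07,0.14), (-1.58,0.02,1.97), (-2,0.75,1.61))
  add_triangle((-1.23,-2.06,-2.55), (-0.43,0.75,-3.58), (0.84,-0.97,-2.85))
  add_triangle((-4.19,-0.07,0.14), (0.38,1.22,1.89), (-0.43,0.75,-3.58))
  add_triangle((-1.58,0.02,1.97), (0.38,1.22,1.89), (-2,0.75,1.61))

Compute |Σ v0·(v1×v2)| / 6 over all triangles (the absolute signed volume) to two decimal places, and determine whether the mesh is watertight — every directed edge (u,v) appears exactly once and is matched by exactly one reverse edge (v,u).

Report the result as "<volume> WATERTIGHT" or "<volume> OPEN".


45.01 WATERTIGHT

Per-triangle v0·(v1×v2)/6:
  t1: +7.0061
  t2: +6.3544
  t3: +2.5510
  t4: +0.7905
  t5: +0.5787
  t6: +0.7252
  t7: +3.9171
  t8: +6.4892
  t9: +0.2670
  t10: +3.4000
  t11: +2.2214
  t12: +2.2264
  t13: +0.9989
  t14: +2.6938
  t15: +4.0524
  t16: +0.7361
Σ = +45.0080 → |volume| = 45.01

Directed edges: 48 total, each appears once with its reverse present → watertight.


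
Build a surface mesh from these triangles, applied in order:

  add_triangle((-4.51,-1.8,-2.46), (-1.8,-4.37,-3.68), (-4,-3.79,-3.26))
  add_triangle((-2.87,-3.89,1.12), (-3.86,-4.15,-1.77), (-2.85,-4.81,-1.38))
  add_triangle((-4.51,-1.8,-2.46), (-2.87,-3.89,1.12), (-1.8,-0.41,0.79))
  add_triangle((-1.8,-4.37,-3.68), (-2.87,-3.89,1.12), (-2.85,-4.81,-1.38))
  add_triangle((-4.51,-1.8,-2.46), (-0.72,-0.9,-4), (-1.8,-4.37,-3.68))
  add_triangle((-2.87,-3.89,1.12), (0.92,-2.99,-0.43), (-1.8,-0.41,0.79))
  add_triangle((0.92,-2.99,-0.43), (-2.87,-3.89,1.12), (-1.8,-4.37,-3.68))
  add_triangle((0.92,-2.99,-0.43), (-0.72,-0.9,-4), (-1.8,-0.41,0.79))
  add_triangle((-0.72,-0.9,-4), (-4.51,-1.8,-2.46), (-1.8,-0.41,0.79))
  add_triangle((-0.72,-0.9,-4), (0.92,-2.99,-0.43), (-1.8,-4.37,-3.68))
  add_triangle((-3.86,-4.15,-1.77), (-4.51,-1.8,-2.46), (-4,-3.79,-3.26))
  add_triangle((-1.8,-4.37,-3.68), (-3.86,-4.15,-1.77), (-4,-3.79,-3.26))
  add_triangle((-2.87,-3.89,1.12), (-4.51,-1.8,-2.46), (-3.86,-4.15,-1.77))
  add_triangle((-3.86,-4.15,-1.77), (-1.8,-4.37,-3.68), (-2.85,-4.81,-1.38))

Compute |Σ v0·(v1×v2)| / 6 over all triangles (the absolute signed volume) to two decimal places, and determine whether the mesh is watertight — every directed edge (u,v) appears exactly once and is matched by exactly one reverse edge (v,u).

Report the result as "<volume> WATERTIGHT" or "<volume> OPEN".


Per-triangle v0·(v1×v2)/6:
  t1: +1.4894
  t2: +2.7740
  t3: +4.2778
  t4: +0.3157
  t5: +8.6587
  t6: +0.1085
  t7: +8.8163
  t8: -4.1370
  t9: +0.0203
  t10: +4.5494
  t11: +2.6679
  t12: +3.1709
  t13: +4.5753
  t14: +3.0917
Σ = +40.3788 → |volume| = 40.38

Directed edges: 42 total, each appears once with its reverse present → watertight.

40.38 WATERTIGHT


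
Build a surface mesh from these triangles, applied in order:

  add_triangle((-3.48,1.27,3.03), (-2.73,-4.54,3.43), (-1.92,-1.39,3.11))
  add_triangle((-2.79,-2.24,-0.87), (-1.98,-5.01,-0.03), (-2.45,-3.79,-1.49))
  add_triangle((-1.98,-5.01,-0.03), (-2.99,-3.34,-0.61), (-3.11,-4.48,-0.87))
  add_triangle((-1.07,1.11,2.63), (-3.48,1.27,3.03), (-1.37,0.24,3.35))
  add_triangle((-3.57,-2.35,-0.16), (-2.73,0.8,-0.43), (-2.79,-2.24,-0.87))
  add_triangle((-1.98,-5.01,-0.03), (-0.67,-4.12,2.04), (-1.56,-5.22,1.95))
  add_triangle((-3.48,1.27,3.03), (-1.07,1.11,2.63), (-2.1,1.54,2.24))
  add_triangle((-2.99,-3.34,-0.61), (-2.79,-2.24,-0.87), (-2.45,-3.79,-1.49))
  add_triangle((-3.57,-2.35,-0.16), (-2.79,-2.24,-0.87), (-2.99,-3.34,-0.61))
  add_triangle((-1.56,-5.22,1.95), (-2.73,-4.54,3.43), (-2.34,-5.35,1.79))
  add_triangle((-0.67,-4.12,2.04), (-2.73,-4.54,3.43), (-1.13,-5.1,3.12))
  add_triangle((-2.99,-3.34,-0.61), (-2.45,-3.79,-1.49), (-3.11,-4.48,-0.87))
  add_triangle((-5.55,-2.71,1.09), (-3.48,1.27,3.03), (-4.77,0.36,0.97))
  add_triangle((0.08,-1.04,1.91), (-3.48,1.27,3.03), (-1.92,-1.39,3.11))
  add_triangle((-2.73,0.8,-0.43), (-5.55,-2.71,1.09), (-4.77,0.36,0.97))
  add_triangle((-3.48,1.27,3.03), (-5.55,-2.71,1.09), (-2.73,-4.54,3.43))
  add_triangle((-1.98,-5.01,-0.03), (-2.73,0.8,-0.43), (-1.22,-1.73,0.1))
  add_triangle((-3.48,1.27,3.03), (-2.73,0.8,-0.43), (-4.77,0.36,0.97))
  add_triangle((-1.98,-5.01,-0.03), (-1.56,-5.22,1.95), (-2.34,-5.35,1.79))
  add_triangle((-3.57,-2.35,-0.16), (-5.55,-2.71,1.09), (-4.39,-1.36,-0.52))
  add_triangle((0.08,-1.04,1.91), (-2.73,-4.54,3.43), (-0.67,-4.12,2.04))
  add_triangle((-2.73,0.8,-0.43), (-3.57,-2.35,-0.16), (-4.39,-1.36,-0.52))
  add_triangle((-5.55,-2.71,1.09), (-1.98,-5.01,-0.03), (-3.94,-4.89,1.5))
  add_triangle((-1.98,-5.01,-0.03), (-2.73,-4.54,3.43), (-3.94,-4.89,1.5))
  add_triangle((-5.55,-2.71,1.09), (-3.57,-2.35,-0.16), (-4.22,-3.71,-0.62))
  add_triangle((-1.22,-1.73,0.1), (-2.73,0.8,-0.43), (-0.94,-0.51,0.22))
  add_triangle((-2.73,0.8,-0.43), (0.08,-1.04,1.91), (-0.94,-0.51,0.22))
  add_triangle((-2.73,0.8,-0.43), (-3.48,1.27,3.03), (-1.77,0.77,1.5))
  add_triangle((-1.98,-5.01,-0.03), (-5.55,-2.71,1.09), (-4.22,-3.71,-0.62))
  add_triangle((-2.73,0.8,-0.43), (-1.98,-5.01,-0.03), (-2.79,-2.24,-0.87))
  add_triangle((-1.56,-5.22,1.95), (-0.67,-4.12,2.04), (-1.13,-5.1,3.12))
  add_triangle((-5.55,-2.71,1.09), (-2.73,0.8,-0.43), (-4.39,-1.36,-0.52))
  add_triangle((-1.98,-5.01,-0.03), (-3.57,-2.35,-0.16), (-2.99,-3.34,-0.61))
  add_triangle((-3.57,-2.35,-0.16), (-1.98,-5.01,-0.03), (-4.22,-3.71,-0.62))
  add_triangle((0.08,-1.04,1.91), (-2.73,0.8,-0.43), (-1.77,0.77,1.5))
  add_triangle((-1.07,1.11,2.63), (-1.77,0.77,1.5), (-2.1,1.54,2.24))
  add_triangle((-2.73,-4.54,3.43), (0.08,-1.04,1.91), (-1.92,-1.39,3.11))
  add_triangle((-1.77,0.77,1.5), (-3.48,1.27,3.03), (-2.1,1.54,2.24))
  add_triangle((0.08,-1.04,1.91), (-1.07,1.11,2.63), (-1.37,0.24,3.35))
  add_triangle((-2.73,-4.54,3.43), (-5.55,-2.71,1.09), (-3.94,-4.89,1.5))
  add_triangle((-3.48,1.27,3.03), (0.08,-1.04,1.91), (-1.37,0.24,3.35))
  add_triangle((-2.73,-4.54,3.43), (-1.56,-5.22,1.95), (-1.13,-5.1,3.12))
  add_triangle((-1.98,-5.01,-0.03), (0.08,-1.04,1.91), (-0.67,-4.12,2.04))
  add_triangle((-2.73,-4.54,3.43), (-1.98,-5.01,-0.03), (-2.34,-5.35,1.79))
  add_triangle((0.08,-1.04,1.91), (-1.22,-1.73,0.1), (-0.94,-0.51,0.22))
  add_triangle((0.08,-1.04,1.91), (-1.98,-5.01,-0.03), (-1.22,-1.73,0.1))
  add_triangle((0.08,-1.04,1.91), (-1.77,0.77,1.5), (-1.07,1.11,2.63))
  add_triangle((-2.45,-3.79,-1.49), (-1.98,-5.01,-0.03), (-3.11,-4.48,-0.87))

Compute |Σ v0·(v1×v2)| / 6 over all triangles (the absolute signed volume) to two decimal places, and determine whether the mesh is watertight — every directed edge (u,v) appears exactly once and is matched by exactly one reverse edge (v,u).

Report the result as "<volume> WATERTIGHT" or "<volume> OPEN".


Per-triangle v0·(v1×v2)/6:
  t1: +3.3415
  t2: -1.6526
  t3: +0.5159
  t4: +1.1563
  t5: +1.2250
  t6: +0.7181
  t7: +0.5903
  t8: +0.5904
  t9: +0.4938
  t10: +1.3673
  t11: -0.5694
  t12: +0.3728
  t13: +5.7457
  t14: +1.5573
  t15: +2.4688
  t16: +14.9090
  t17: -0.4754
  t18: +1.8856
  t19: +1.1385
  t20: +1.4000
  t21: +2.1101
  t22: -0.2195
  t23: +3.8652
  t24: +4.6000
  t25: +0.5006
  t26: -0.2452
  t27: -0.5079
  t28: +0.2066
  t29: +4.7793
  t30: -1.4873
  t31: +0.4214
  t32: +2.0268
  t33: +1.0977
  t34: -0.9828
  t35: -1.0397
  t36: -0.2309
  t37: +2.0217
  t38: +0.0481
  t39: +0.4467
  t40: +5.7855
  t41: +0.9662
  t42: +2.0460
  t43: -0.6868
  t44: +0.7723
  t45: -0.3542
  t46: -0.9033
  t47: -0.8870
  t48: +0.9707
Σ = +61.8993 → |volume| = 61.90

Directed edges: 144 total, each appears once with its reverse present → watertight.

61.90 WATERTIGHT


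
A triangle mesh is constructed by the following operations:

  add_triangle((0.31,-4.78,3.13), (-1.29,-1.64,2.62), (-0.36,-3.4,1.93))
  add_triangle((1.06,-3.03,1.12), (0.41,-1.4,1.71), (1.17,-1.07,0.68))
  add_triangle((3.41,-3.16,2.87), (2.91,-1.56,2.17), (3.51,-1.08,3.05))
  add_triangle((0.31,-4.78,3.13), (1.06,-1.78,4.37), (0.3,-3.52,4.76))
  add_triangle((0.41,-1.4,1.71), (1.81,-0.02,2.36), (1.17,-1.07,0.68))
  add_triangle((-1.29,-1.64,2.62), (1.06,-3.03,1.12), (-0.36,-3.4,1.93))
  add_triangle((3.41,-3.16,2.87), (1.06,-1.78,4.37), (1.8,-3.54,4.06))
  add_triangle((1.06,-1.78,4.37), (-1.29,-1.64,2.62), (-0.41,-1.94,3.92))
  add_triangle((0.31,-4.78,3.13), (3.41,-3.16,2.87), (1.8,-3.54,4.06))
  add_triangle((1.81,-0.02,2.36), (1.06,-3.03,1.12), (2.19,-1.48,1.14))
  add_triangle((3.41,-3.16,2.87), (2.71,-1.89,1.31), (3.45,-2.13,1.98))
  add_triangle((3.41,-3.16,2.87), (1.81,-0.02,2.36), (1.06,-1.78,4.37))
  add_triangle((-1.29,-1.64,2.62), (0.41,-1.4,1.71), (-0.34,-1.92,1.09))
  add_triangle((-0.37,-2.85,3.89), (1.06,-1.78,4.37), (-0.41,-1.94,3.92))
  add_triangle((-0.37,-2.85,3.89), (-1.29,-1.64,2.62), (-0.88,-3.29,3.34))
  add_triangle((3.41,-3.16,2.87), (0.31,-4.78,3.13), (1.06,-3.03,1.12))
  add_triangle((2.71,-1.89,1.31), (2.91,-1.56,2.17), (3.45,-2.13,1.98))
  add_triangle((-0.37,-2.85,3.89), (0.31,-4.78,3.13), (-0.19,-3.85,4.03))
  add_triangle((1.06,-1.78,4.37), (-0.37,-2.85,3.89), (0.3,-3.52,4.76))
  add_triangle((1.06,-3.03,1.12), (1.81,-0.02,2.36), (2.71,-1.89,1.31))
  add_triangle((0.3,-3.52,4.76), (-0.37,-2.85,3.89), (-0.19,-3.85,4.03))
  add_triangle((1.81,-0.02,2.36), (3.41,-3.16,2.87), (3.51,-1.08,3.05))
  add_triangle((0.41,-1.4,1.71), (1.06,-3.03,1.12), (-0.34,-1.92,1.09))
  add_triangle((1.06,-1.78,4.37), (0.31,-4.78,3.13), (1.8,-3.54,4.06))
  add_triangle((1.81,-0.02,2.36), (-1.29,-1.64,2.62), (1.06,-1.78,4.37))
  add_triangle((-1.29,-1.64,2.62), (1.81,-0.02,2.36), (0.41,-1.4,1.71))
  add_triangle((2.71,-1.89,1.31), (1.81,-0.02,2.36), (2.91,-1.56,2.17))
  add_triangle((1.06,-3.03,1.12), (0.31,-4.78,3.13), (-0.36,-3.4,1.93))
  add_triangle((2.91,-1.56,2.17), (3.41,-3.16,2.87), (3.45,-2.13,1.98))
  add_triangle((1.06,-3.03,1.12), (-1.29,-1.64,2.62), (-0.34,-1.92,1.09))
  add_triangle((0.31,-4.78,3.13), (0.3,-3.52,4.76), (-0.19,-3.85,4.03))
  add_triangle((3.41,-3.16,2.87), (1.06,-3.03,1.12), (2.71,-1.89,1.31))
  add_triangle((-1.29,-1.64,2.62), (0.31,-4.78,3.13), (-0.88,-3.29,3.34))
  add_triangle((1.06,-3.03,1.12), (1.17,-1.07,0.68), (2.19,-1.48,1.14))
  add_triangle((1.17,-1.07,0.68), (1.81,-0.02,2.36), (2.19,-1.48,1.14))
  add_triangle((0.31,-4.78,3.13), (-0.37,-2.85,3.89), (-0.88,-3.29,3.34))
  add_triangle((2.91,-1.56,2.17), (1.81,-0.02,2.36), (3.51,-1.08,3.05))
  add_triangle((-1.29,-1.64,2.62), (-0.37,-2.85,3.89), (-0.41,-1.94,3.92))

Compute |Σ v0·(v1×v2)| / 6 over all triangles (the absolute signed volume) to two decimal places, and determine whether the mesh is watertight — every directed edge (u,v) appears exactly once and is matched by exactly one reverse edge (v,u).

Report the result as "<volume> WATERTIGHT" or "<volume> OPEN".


23.04 WATERTIGHT

Per-triangle v0·(v1×v2)/6:
  t1: +1.0447
  t2: -0.4906
  t3: +0.4066
  t4: +1.6644
  t5: -0.7308
  t6: -0.9421
  t7: +2.5463
  t8: -0.0863
  t9: +3.4460
  t10: +1.4469
  t11: +0.2626
  t12: +3.6551
  t13: -0.6483
  t14: +0.9259
  t15: +0.6707
  t16: +2.7572
  t17: -0.0290
  t18: -0.0419
  t19: +0.7250
  t20: -1.8774
  t21: +0.4339
  t22: +0.9428
  t23: -0.5939
  t24: +2.6982
  t25: +0.8038
  t26: -1.2244
  t27: +0.1134
  t28: +0.6035
  t29: +0.4274
  t30: +0.6709
  t31: +0.9462
  t32: +1.0494
  t33: -0.0278
  t34: -0.0020
  t35: -0.1757
  t36: +1.2387
  t37: -0.1934
  t38: +0.6222
Σ = +23.0380 → |volume| = 23.04

Directed edges: 114 total, each appears once with its reverse present → watertight.
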